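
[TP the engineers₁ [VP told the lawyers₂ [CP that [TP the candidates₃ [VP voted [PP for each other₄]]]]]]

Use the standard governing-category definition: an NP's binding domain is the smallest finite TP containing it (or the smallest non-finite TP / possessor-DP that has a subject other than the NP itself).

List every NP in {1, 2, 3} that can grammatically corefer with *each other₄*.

{3}

*each other* is an anaphor, so Principle A applies: it must be bound in its binding domain.
Binding domain of *each other₄*: the embedded TP, whose subject is the candidates₃.
*the engineers₁* c-commands the anaphor but is outside its binding domain → cannot satisfy Principle A.
*the lawyers₂* c-commands the anaphor but is outside its binding domain → cannot satisfy Principle A.
*the candidates₃* c-commands the anaphor within its binding domain → licit binder.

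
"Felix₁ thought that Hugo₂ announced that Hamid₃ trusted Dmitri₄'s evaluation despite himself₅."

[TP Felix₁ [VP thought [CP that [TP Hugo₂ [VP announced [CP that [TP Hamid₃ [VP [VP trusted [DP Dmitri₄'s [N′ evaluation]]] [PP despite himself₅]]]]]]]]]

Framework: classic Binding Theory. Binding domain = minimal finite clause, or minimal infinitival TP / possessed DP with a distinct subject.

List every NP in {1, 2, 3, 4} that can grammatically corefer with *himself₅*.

{3}

*himself* is an anaphor, so Principle A applies: it must be bound in its binding domain.
Binding domain of *himself₅*: the embedded TP, whose subject is Hamid₃.
*Felix₁* c-commands the anaphor but is outside its binding domain → cannot satisfy Principle A.
*Hugo₂* c-commands the anaphor but is outside its binding domain → cannot satisfy Principle A.
*Hamid₃* c-commands the anaphor within its binding domain → licit binder.
*Dmitri₄* does not c-command the anaphor → cannot bind it.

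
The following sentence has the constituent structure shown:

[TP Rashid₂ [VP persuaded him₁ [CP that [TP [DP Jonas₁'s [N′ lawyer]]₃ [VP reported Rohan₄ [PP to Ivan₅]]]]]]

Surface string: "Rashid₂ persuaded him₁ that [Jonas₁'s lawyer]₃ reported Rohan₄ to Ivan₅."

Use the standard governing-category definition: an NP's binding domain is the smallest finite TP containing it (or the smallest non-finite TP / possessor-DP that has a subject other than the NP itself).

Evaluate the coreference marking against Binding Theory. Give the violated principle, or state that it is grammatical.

The two coindexed NPs are *him₁* and *Jonas₁*.
*Jonas₁* is an R-expression. Principle C requires it to be free everywhere.
*him₁* c-commands it and carries the same index.
The R-expression is bound → Principle C violation.

Principle C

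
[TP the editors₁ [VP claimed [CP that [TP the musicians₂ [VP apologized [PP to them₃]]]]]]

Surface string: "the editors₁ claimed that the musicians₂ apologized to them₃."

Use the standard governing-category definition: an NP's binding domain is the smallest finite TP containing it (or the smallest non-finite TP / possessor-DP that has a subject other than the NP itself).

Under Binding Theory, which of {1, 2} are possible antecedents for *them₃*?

{1}

*them* is a pronoun, so Principle B applies: it must be free in its binding domain.
Binding domain of *them₃*: the embedded TP, whose subject is the musicians₂.
*the editors₁* c-commands the pronoun but from outside its binding domain, and is not c-commanded by it → coindexation permitted.
*the musicians₂* c-commands the pronoun within its binding domain → coindexation would violate Principle B.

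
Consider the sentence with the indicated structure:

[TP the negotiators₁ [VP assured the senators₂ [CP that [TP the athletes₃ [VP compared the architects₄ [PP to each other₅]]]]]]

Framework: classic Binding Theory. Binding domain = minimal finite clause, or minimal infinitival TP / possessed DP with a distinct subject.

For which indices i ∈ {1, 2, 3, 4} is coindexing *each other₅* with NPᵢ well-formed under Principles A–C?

{3, 4}

*each other* is an anaphor, so Principle A applies: it must be bound in its binding domain.
Binding domain of *each other₅*: the embedded TP, whose subject is the athletes₃.
*the negotiators₁* c-commands the anaphor but is outside its binding domain → cannot satisfy Principle A.
*the senators₂* c-commands the anaphor but is outside its binding domain → cannot satisfy Principle A.
*the athletes₃* c-commands the anaphor within its binding domain → licit binder.
*the architects₄* c-commands the anaphor within its binding domain → licit binder.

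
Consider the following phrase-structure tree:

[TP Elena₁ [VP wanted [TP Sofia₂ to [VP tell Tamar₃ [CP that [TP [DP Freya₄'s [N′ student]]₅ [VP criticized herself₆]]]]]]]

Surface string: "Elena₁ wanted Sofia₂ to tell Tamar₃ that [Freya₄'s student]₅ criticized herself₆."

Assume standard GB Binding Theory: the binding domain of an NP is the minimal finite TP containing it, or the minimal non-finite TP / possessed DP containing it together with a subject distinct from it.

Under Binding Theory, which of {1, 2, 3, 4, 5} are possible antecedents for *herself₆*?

*herself* is an anaphor, so Principle A applies: it must be bound in its binding domain.
Binding domain of *herself₆*: the embedded TP, whose subject is [Freya₄'s student]₅.
*Elena₁* c-commands the anaphor but is outside its binding domain → cannot satisfy Principle A.
*Sofia₂* c-commands the anaphor but is outside its binding domain → cannot satisfy Principle A.
*Tamar₃* c-commands the anaphor but is outside its binding domain → cannot satisfy Principle A.
*Freya₄* does not c-command the anaphor → cannot bind it.
*[Freya₄'s student]₅* c-commands the anaphor within its binding domain → licit binder.

{5}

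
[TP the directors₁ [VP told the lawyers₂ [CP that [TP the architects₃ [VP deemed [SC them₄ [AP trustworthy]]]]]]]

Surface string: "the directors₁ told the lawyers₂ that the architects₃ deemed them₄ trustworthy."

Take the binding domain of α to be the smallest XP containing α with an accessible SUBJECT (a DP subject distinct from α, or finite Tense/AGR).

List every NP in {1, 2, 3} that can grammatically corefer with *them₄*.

{1, 2}

*them* is a pronoun, so Principle B applies: it must be free in its binding domain.
Binding domain of *them₄*: the embedded TP, whose subject is the architects₃.
*the directors₁* c-commands the pronoun but from outside its binding domain, and is not c-commanded by it → coindexation permitted.
*the lawyers₂* c-commands the pronoun but from outside its binding domain, and is not c-commanded by it → coindexation permitted.
*the architects₃* c-commands the pronoun within its binding domain → coindexation would violate Principle B.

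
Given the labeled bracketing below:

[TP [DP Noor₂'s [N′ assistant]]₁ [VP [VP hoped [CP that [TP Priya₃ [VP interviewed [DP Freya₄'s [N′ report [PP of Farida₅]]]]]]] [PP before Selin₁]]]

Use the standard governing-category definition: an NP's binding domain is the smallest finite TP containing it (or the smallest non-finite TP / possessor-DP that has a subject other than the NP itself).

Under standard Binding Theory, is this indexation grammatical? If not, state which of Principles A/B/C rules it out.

The two coindexed NPs are *[Noor₂'s assistant]₁* and *Selin₁*.
*Selin₁* is an R-expression. Principle C requires it to be free everywhere.
*[Noor₂'s assistant]₁* c-commands it and carries the same index.
The R-expression is bound → Principle C violation.

Principle C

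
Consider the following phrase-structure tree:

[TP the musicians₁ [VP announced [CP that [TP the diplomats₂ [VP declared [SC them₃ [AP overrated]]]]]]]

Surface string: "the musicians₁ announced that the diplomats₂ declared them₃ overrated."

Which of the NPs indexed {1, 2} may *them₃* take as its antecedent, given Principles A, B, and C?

*them* is a pronoun, so Principle B applies: it must be free in its binding domain.
Binding domain of *them₃*: the embedded TP, whose subject is the diplomats₂.
*the musicians₁* c-commands the pronoun but from outside its binding domain, and is not c-commanded by it → coindexation permitted.
*the diplomats₂* c-commands the pronoun within its binding domain → coindexation would violate Principle B.

{1}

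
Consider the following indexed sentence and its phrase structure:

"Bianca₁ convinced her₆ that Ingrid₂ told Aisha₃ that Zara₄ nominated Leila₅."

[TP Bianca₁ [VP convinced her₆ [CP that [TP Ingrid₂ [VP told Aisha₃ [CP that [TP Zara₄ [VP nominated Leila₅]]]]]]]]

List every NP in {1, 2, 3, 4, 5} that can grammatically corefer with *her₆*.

none

*her* is a pronoun, so Principle B applies: it must be free in its binding domain.
Binding domain of *her₆*: the matrix TP, whose subject is Bianca₁.
*Bianca₁* c-commands the pronoun within its binding domain → coindexation would violate Principle B.
*Ingrid₂*: the pronoun c-commands this R-expression → coindexation would violate Principle C on *Ingrid₂*.
*Aisha₃*: the pronoun c-commands this R-expression → coindexation would violate Principle C on *Aisha₃*.
*Zara₄*: the pronoun c-commands this R-expression → coindexation would violate Principle C on *Zara₄*.
*Leila₅*: the pronoun c-commands this R-expression → coindexation would violate Principle C on *Leila₅*.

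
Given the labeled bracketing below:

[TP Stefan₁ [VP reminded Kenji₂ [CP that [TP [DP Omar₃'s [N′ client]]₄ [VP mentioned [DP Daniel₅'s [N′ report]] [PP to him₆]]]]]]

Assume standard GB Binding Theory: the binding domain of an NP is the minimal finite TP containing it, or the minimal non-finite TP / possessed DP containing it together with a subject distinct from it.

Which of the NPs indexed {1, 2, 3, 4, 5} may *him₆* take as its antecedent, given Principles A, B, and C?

{1, 2, 3, 5}

*him* is a pronoun, so Principle B applies: it must be free in its binding domain.
Binding domain of *him₆*: the embedded TP, whose subject is [Omar₃'s client]₄.
*Stefan₁* c-commands the pronoun but from outside its binding domain, and is not c-commanded by it → coindexation permitted.
*Kenji₂* c-commands the pronoun but from outside its binding domain, and is not c-commanded by it → coindexation permitted.
*Omar₃* and the pronoun do not c-command one another → neither Principle B nor Principle C is at stake; coindexation permitted.
*[Omar₃'s client]₄* c-commands the pronoun within its binding domain → coindexation would violate Principle B.
*Daniel₅* and the pronoun do not c-command one another → neither Principle B nor Principle C is at stake; coindexation permitted.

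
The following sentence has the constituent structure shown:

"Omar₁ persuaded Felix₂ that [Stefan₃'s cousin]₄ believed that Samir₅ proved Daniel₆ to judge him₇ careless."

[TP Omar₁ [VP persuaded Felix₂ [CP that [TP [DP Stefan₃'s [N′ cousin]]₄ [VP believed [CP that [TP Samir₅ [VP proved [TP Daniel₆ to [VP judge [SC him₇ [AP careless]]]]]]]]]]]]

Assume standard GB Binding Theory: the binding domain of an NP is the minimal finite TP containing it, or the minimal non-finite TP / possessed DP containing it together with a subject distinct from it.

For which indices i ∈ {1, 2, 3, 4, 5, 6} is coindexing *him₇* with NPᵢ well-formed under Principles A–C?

*him* is a pronoun, so Principle B applies: it must be free in its binding domain.
Binding domain of *him₇*: the embedded TP, whose subject is Daniel₆.
*Omar₁* c-commands the pronoun but from outside its binding domain, and is not c-commanded by it → coindexation permitted.
*Felix₂* c-commands the pronoun but from outside its binding domain, and is not c-commanded by it → coindexation permitted.
*Stefan₃* and the pronoun do not c-command one another → neither Principle B nor Principle C is at stake; coindexation permitted.
*[Stefan₃'s cousin]₄* c-commands the pronoun but from outside its binding domain, and is not c-commanded by it → coindexation permitted.
*Samir₅* c-commands the pronoun but from outside its binding domain, and is not c-commanded by it → coindexation permitted.
*Daniel₆* c-commands the pronoun within its binding domain → coindexation would violate Principle B.

{1, 2, 3, 4, 5}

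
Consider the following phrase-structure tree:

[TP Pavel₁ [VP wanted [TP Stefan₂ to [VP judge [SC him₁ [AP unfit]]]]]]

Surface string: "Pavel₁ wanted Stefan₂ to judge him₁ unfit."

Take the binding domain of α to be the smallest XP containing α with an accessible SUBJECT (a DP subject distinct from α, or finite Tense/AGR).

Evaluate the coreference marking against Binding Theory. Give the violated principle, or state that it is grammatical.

grammatical

The two coindexed NPs are *Pavel₁* and *him₁*.
*him₁* is a pronoun; its binding domain is the embedded TP, whose subject is Stefan₂. Within that domain it is c-commanded only by *Stefan₂*, which carries a different index — the pronoun is free locally, so Principle B holds.
*Pavel₁* is an R-expression; *him₁* does not c-command it, and no other NP shares its index, so Principle C is satisfied.
All principles are respected.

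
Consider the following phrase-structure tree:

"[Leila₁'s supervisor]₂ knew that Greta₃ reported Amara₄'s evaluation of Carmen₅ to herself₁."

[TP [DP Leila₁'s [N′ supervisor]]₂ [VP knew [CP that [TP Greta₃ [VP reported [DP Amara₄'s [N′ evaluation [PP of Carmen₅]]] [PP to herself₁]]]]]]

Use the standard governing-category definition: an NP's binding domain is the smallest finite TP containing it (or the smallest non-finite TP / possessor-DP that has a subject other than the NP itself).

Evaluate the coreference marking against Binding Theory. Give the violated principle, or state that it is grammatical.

Principle A

The two coindexed NPs are *Leila₁* and *herself₁*.
*herself₁* is an anaphor. Principle A requires it to be bound within its binding domain — the embedded TP, whose subject is Greta₃.
Within that domain it is c-commanded by *Greta₃*, which does not share its index.
*Leila₁* does not c-command the anaphor at all.
The anaphor is unbound in its domain → Principle A violation.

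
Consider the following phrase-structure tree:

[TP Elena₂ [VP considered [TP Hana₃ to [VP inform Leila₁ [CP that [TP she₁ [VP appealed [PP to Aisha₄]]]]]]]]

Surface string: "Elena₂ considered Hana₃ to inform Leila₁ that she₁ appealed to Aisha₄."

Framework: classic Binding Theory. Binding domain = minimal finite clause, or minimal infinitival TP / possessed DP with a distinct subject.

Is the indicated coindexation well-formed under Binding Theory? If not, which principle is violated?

grammatical

The two coindexed NPs are *Leila₁* and *she₁*.
*she₁* is a pronoun; nothing c-commands it within its binding domain (the embedded TP.), so Principle B holds trivially.
*Leila₁* is an R-expression; *she₁* does not c-command it, and no other NP shares its index, so Principle C is satisfied.
All principles are respected.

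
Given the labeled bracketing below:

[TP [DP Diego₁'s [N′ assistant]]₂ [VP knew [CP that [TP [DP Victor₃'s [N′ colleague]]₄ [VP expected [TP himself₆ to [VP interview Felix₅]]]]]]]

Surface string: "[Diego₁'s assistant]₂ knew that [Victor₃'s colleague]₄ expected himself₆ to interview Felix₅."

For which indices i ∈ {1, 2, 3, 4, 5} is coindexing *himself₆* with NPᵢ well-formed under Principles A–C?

*himself* is an anaphor, so Principle A applies: it must be bound in its binding domain.
Binding domain of *himself₆*: the embedded TP, whose subject is [Victor₃'s colleague]₄.
*Diego₁* does not c-command the anaphor → cannot bind it.
*[Diego₁'s assistant]₂* c-commands the anaphor but is outside its binding domain → cannot satisfy Principle A.
*Victor₃* does not c-command the anaphor → cannot bind it.
*[Victor₃'s colleague]₄* c-commands the anaphor within its binding domain → licit binder.
*Felix₅* does not c-command the anaphor → cannot bind it.

{4}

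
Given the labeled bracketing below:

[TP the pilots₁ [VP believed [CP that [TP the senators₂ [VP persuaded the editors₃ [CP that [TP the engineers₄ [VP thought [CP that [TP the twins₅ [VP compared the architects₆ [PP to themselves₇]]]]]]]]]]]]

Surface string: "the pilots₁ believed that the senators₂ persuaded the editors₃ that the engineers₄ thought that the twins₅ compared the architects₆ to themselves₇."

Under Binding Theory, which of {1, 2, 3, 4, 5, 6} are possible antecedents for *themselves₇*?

*themselves* is an anaphor, so Principle A applies: it must be bound in its binding domain.
Binding domain of *themselves₇*: the embedded TP, whose subject is the twins₅.
*the pilots₁* c-commands the anaphor but is outside its binding domain → cannot satisfy Principle A.
*the senators₂* c-commands the anaphor but is outside its binding domain → cannot satisfy Principle A.
*the editors₃* c-commands the anaphor but is outside its binding domain → cannot satisfy Principle A.
*the engineers₄* c-commands the anaphor but is outside its binding domain → cannot satisfy Principle A.
*the twins₅* c-commands the anaphor within its binding domain → licit binder.
*the architects₆* c-commands the anaphor within its binding domain → licit binder.

{5, 6}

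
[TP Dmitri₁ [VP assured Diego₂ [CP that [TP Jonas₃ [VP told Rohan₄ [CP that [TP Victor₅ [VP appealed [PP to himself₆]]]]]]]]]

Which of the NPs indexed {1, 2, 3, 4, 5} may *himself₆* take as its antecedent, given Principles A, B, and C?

*himself* is an anaphor, so Principle A applies: it must be bound in its binding domain.
Binding domain of *himself₆*: the embedded TP, whose subject is Victor₅.
*Dmitri₁* c-commands the anaphor but is outside its binding domain → cannot satisfy Principle A.
*Diego₂* c-commands the anaphor but is outside its binding domain → cannot satisfy Principle A.
*Jonas₃* c-commands the anaphor but is outside its binding domain → cannot satisfy Principle A.
*Rohan₄* c-commands the anaphor but is outside its binding domain → cannot satisfy Principle A.
*Victor₅* c-commands the anaphor within its binding domain → licit binder.

{5}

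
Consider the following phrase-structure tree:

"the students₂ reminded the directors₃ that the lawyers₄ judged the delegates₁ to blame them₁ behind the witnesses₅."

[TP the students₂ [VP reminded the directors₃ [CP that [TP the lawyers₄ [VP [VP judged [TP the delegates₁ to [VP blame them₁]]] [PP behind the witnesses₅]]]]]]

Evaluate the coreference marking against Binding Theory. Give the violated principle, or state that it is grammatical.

Principle B

The two coindexed NPs are *the delegates₁* and *them₁*.
*them₁* is a pronoun. Its binding domain is the embedded TP, whose subject is the delegates₁.
*the delegates₁* c-commands it within that domain and carries the same index.
The pronoun is locally bound → Principle B violation.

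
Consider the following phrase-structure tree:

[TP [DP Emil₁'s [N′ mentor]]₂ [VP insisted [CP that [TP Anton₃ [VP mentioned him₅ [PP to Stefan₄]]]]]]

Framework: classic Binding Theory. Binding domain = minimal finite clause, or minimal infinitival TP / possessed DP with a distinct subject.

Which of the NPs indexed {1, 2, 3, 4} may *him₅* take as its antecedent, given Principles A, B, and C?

*him* is a pronoun, so Principle B applies: it must be free in its binding domain.
Binding domain of *him₅*: the embedded TP, whose subject is Anton₃.
*Emil₁* and the pronoun do not c-command one another → neither Principle B nor Principle C is at stake; coindexation permitted.
*[Emil₁'s mentor]₂* c-commands the pronoun but from outside its binding domain, and is not c-commanded by it → coindexation permitted.
*Anton₃* c-commands the pronoun within its binding domain → coindexation would violate Principle B.
*Stefan₄*: the pronoun c-commands this R-expression → coindexation would violate Principle C on *Stefan₄*.

{1, 2}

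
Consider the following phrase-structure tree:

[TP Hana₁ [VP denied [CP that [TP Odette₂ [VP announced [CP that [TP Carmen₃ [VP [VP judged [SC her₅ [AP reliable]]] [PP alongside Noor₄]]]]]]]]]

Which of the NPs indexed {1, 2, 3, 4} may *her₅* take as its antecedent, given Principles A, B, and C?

*her* is a pronoun, so Principle B applies: it must be free in its binding domain.
Binding domain of *her₅*: the embedded TP, whose subject is Carmen₃.
*Hana₁* c-commands the pronoun but from outside its binding domain, and is not c-commanded by it → coindexation permitted.
*Odette₂* c-commands the pronoun but from outside its binding domain, and is not c-commanded by it → coindexation permitted.
*Carmen₃* c-commands the pronoun within its binding domain → coindexation would violate Principle B.
*Noor₄* and the pronoun do not c-command one another → neither Principle B nor Principle C is at stake; coindexation permitted.

{1, 2, 4}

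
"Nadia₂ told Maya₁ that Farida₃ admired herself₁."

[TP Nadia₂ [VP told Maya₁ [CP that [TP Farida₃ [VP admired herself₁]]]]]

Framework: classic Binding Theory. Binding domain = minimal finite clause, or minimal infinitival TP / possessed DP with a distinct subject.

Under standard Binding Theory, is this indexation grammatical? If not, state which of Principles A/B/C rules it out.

The two coindexed NPs are *Maya₁* and *herself₁*.
*herself₁* is an anaphor. Principle A requires it to be bound within its binding domain — the embedded TP, whose subject is Farida₃.
Within that domain it is c-commanded by *Farida₃*, which does not share its index.
*Maya₁* does c-command the anaphor, but from outside its binding domain.
The anaphor is unbound in its domain → Principle A violation.

Principle A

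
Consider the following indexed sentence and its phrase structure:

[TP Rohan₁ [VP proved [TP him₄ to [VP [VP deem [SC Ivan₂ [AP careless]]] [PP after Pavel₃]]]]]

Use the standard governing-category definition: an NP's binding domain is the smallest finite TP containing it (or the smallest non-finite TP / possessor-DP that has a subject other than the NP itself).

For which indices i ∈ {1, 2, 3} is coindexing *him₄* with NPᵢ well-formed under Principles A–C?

none

*him* is a pronoun, so Principle B applies: it must be free in its binding domain.
Binding domain of *him₄*: the matrix TP, whose subject is Rohan₁.
*Rohan₁* c-commands the pronoun within its binding domain → coindexation would violate Principle B.
*Ivan₂*: the pronoun c-commands this R-expression → coindexation would violate Principle C on *Ivan₂*.
*Pavel₃*: the pronoun c-commands this R-expression → coindexation would violate Principle C on *Pavel₃*.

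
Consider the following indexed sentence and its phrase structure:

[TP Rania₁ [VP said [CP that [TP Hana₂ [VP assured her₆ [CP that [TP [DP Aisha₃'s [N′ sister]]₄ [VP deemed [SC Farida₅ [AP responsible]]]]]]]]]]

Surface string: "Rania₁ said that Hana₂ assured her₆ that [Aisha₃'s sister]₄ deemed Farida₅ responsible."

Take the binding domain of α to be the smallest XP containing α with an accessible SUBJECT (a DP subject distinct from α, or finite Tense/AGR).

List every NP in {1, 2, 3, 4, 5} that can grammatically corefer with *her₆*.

{1}

*her* is a pronoun, so Principle B applies: it must be free in its binding domain.
Binding domain of *her₆*: the embedded TP, whose subject is Hana₂.
*Rania₁* c-commands the pronoun but from outside its binding domain, and is not c-commanded by it → coindexation permitted.
*Hana₂* c-commands the pronoun within its binding domain → coindexation would violate Principle B.
*Aisha₃*: the pronoun c-commands this R-expression → coindexation would violate Principle C on *Aisha₃*.
*[Aisha₃'s sister]₄*: the pronoun c-commands this R-expression → coindexation would violate Principle C on *[Aisha₃'s sister]₄*.
*Farida₅*: the pronoun c-commands this R-expression → coindexation would violate Principle C on *Farida₅*.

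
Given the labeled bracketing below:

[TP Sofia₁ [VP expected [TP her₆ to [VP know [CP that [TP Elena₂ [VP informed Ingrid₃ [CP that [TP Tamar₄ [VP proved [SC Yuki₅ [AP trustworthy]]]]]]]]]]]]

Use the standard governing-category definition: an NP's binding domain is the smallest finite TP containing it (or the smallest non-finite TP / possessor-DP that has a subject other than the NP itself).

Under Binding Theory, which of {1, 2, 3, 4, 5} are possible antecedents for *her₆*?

*her* is a pronoun, so Principle B applies: it must be free in its binding domain.
Binding domain of *her₆*: the matrix TP, whose subject is Sofia₁.
*Sofia₁* c-commands the pronoun within its binding domain → coindexation would violate Principle B.
*Elena₂*: the pronoun c-commands this R-expression → coindexation would violate Principle C on *Elena₂*.
*Ingrid₃*: the pronoun c-commands this R-expression → coindexation would violate Principle C on *Ingrid₃*.
*Tamar₄*: the pronoun c-commands this R-expression → coindexation would violate Principle C on *Tamar₄*.
*Yuki₅*: the pronoun c-commands this R-expression → coindexation would violate Principle C on *Yuki₅*.

none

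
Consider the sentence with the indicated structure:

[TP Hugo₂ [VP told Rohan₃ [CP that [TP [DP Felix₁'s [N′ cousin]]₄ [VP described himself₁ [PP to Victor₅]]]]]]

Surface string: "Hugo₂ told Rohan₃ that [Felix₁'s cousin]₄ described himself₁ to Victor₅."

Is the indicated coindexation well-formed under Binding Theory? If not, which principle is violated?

Principle A

The two coindexed NPs are *Felix₁* and *himself₁*.
*himself₁* is an anaphor. Principle A requires it to be bound within its binding domain — the embedded TP, whose subject is [Felix₁'s cousin]₄.
Within that domain it is c-commanded by *[Felix₁'s cousin]₄*, which does not share its index.
*Felix₁* does not c-command the anaphor at all.
The anaphor is unbound in its domain → Principle A violation.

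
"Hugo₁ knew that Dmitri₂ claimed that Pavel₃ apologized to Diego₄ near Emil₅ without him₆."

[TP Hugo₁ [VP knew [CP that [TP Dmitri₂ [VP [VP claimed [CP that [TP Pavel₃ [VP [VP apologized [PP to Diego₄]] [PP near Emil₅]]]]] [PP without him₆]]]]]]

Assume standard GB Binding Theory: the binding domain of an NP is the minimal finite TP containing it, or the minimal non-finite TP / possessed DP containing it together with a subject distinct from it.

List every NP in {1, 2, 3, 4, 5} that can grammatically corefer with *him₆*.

{1, 3, 4, 5}

*him* is a pronoun, so Principle B applies: it must be free in its binding domain.
Binding domain of *him₆*: the embedded TP, whose subject is Dmitri₂.
*Hugo₁* c-commands the pronoun but from outside its binding domain, and is not c-commanded by it → coindexation permitted.
*Dmitri₂* c-commands the pronoun within its binding domain → coindexation would violate Principle B.
*Pavel₃* and the pronoun do not c-command one another → neither Principle B nor Principle C is at stake; coindexation permitted.
*Diego₄* and the pronoun do not c-command one another → neither Principle B nor Principle C is at stake; coindexation permitted.
*Emil₅* and the pronoun do not c-command one another → neither Principle B nor Principle C is at stake; coindexation permitted.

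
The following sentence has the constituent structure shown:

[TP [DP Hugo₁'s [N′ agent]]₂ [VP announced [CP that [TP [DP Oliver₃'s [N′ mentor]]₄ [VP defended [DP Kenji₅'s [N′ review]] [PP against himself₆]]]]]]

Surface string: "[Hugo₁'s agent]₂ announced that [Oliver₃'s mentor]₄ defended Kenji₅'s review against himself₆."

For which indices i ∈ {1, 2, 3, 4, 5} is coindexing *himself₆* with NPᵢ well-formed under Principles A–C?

{4}

*himself* is an anaphor, so Principle A applies: it must be bound in its binding domain.
Binding domain of *himself₆*: the embedded TP, whose subject is [Oliver₃'s mentor]₄.
*Hugo₁* does not c-command the anaphor → cannot bind it.
*[Hugo₁'s agent]₂* c-commands the anaphor but is outside its binding domain → cannot satisfy Principle A.
*Oliver₃* does not c-command the anaphor → cannot bind it.
*[Oliver₃'s mentor]₄* c-commands the anaphor within its binding domain → licit binder.
*Kenji₅* does not c-command the anaphor → cannot bind it.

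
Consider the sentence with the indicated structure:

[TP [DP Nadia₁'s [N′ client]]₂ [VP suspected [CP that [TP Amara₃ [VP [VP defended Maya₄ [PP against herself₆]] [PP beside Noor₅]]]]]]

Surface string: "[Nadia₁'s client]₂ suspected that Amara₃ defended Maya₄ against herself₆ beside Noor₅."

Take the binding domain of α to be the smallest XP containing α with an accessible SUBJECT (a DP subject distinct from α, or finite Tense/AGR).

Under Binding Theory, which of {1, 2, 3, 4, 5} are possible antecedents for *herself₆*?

*herself* is an anaphor, so Principle A applies: it must be bound in its binding domain.
Binding domain of *herself₆*: the embedded TP, whose subject is Amara₃.
*Nadia₁* does not c-command the anaphor → cannot bind it.
*[Nadia₁'s client]₂* c-commands the anaphor but is outside its binding domain → cannot satisfy Principle A.
*Amara₃* c-commands the anaphor within its binding domain → licit binder.
*Maya₄* c-commands the anaphor within its binding domain → licit binder.
*Noor₅* does not c-command the anaphor → cannot bind it.

{3, 4}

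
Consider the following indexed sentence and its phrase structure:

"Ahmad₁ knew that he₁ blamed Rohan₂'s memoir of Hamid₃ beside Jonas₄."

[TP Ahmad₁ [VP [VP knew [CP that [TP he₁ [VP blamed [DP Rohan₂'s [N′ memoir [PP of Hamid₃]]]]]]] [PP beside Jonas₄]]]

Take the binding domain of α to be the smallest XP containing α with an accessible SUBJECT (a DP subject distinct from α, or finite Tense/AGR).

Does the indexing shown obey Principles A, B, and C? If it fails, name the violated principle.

The two coindexed NPs are *Ahmad₁* and *he₁*.
*he₁* is a pronoun; nothing c-commands it within its binding domain (the embedded TP.), so Principle B holds trivially.
*Ahmad₁* is an R-expression; *he₁* does not c-command it, and no other NP shares its index, so Principle C is satisfied.
All principles are respected.

grammatical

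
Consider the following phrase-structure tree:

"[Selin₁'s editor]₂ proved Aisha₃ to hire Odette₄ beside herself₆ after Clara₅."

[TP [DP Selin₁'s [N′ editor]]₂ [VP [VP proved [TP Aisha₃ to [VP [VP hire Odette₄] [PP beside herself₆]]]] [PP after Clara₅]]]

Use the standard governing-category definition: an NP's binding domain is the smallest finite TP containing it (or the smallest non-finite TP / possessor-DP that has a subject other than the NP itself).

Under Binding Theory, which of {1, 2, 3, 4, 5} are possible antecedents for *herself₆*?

{3}

*herself* is an anaphor, so Principle A applies: it must be bound in its binding domain.
Binding domain of *herself₆*: the embedded TP, whose subject is Aisha₃.
*Selin₁* does not c-command the anaphor → cannot bind it.
*[Selin₁'s editor]₂* c-commands the anaphor but is outside its binding domain → cannot satisfy Principle A.
*Aisha₃* c-commands the anaphor within its binding domain → licit binder.
*Odette₄* does not c-command the anaphor → cannot bind it.
*Clara₅* does not c-command the anaphor → cannot bind it.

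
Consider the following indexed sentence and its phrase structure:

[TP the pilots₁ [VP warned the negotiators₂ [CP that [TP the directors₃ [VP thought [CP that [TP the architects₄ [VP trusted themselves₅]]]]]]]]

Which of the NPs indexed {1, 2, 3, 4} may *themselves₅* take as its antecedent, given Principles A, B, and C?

{4}

*themselves* is an anaphor, so Principle A applies: it must be bound in its binding domain.
Binding domain of *themselves₅*: the embedded TP, whose subject is the architects₄.
*the pilots₁* c-commands the anaphor but is outside its binding domain → cannot satisfy Principle A.
*the negotiators₂* c-commands the anaphor but is outside its binding domain → cannot satisfy Principle A.
*the directors₃* c-commands the anaphor but is outside its binding domain → cannot satisfy Principle A.
*the architects₄* c-commands the anaphor within its binding domain → licit binder.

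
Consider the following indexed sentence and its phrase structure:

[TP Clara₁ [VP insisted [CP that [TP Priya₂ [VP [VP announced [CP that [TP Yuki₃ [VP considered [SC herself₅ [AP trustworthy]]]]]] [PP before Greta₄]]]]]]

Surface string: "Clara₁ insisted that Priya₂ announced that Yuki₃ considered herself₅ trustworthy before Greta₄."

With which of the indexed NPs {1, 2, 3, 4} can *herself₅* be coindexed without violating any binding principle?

*herself* is an anaphor, so Principle A applies: it must be bound in its binding domain.
Binding domain of *herself₅*: the embedded TP, whose subject is Yuki₃.
*Clara₁* c-commands the anaphor but is outside its binding domain → cannot satisfy Principle A.
*Priya₂* c-commands the anaphor but is outside its binding domain → cannot satisfy Principle A.
*Yuki₃* c-commands the anaphor within its binding domain → licit binder.
*Greta₄* does not c-command the anaphor → cannot bind it.

{3}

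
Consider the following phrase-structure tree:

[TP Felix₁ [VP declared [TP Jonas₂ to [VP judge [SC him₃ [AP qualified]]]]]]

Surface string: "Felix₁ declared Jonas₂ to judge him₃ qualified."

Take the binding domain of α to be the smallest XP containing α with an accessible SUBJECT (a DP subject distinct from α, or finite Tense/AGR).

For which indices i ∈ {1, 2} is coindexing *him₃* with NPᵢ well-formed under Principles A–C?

{1}

*him* is a pronoun, so Principle B applies: it must be free in its binding domain.
Binding domain of *him₃*: the embedded TP, whose subject is Jonas₂.
*Felix₁* c-commands the pronoun but from outside its binding domain, and is not c-commanded by it → coindexation permitted.
*Jonas₂* c-commands the pronoun within its binding domain → coindexation would violate Principle B.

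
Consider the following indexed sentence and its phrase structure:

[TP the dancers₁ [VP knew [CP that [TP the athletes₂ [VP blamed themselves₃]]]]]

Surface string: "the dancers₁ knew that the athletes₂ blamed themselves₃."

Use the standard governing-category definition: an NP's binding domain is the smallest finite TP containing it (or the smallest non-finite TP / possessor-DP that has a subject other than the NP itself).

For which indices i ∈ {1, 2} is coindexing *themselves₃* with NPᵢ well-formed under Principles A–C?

*themselves* is an anaphor, so Principle A applies: it must be bound in its binding domain.
Binding domain of *themselves₃*: the embedded TP, whose subject is the athletes₂.
*the dancers₁* c-commands the anaphor but is outside its binding domain → cannot satisfy Principle A.
*the athletes₂* c-commands the anaphor within its binding domain → licit binder.

{2}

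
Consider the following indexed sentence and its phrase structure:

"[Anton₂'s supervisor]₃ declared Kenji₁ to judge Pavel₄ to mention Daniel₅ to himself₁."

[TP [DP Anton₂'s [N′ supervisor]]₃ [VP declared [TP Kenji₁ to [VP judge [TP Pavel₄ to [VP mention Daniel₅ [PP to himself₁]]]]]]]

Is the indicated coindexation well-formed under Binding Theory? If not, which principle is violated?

The two coindexed NPs are *Kenji₁* and *himself₁*.
*himself₁* is an anaphor. Principle A requires it to be bound within its binding domain — the embedded TP, whose subject is Pavel₄.
Within that domain it is c-commanded by *Pavel₄*, *Daniel₅*, none of which share its index.
*Kenji₁* does c-command the anaphor, but from outside its binding domain.
The anaphor is unbound in its domain → Principle A violation.

Principle A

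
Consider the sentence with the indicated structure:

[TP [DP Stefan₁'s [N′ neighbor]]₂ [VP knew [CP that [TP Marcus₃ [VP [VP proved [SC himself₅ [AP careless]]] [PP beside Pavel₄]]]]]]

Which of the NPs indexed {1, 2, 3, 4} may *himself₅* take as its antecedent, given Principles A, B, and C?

*himself* is an anaphor, so Principle A applies: it must be bound in its binding domain.
Binding domain of *himself₅*: the embedded TP, whose subject is Marcus₃.
*Stefan₁* does not c-command the anaphor → cannot bind it.
*[Stefan₁'s neighbor]₂* c-commands the anaphor but is outside its binding domain → cannot satisfy Principle A.
*Marcus₃* c-commands the anaphor within its binding domain → licit binder.
*Pavel₄* does not c-command the anaphor → cannot bind it.

{3}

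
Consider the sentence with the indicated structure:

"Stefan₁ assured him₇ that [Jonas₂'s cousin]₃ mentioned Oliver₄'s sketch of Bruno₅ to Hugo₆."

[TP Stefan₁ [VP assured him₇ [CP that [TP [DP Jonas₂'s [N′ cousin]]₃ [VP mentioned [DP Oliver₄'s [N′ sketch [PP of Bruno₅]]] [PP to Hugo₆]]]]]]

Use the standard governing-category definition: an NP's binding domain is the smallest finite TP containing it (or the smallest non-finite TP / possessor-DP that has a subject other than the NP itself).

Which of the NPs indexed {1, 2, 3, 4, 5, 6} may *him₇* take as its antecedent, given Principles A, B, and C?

none

*him* is a pronoun, so Principle B applies: it must be free in its binding domain.
Binding domain of *him₇*: the matrix TP, whose subject is Stefan₁.
*Stefan₁* c-commands the pronoun within its binding domain → coindexation would violate Principle B.
*Jonas₂*: the pronoun c-commands this R-expression → coindexation would violate Principle C on *Jonas₂*.
*[Jonas₂'s cousin]₃*: the pronoun c-commands this R-expression → coindexation would violate Principle C on *[Jonas₂'s cousin]₃*.
*Oliver₄*: the pronoun c-commands this R-expression → coindexation would violate Principle C on *Oliver₄*.
*Bruno₅*: the pronoun c-commands this R-expression → coindexation would violate Principle C on *Bruno₅*.
*Hugo₆*: the pronoun c-commands this R-expression → coindexation would violate Principle C on *Hugo₆*.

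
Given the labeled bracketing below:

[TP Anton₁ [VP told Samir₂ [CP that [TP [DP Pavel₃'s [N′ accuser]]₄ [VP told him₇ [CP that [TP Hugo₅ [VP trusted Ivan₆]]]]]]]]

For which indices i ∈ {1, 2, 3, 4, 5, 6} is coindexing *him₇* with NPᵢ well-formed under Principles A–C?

*him* is a pronoun, so Principle B applies: it must be free in its binding domain.
Binding domain of *him₇*: the embedded TP, whose subject is [Pavel₃'s accuser]₄.
*Anton₁* c-commands the pronoun but from outside its binding domain, and is not c-commanded by it → coindexation permitted.
*Samir₂* c-commands the pronoun but from outside its binding domain, and is not c-commanded by it → coindexation permitted.
*Pavel₃* and the pronoun do not c-command one another → neither Principle B nor Principle C is at stake; coindexation permitted.
*[Pavel₃'s accuser]₄* c-commands the pronoun within its binding domain → coindexation would violate Principle B.
*Hugo₅*: the pronoun c-commands this R-expression → coindexation would violate Principle C on *Hugo₅*.
*Ivan₆*: the pronoun c-commands this R-expression → coindexation would violate Principle C on *Ivan₆*.

{1, 2, 3}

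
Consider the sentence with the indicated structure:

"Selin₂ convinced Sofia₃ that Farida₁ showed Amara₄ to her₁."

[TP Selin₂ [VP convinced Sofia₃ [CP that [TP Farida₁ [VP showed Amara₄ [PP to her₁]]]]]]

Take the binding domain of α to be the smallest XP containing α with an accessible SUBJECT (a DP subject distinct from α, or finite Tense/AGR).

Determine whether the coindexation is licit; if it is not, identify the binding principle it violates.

The two coindexed NPs are *Farida₁* and *her₁*.
*her₁* is a pronoun. Its binding domain is the embedded TP, whose subject is Farida₁.
*Farida₁* c-commands it within that domain and carries the same index.
The pronoun is locally bound → Principle B violation.

Principle B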